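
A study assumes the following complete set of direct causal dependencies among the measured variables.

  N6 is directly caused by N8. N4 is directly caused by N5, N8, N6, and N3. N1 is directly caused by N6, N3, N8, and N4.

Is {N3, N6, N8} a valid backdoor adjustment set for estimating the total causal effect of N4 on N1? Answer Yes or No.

Backdoor paths from N4 to N1 (paths whose first edge points into N4):
  P1: N4 <- N3 -> N1
  P2: N4 <- N8 -> N6 -> N1
  P3: N4 <- N8 -> N1
  P4: N4 <- N6 <- N8 -> N1
  P5: N4 <- N6 -> N1
Condition 1 (no descendant of N4 in the set): holds — descendants of N4 are {N1}; none are in {N3, N6, N8}.
Condition 2 (every backdoor path blocked by {N3, N6, N8}):
  P1: blocked at fork node N3 ∈ conditioning set.
  P2: blocked at fork node N8 ∈ conditioning set.
  P3: blocked at fork node N8 ∈ conditioning set.
  P4: blocked at chain node N6 ∈ conditioning set.
  P5: blocked at fork node N6 ∈ conditioning set.
{N3, N6, N8} satisfies the backdoor criterion.

Yes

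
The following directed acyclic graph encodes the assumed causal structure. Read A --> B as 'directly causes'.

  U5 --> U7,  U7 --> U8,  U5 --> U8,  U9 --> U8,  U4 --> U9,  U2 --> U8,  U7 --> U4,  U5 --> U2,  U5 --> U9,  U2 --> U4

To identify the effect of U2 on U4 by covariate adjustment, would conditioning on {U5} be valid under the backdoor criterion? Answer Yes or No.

Yes

Backdoor paths from U2 to U4 (paths whose first edge points into U2):
  P1: U2 <- U5 -> U7 -> U4
  P2: U2 <- U5 -> U7 -> U8 <- U9 <- U4
  P3: U2 <- U5 -> U9 <- U4
  P4: U2 <- U5 -> U9 -> U8 <- U7 -> U4
  P5: U2 <- U5 -> U8 <- U7 -> U4
  P6: U2 <- U5 -> U8 <- U9 <- U4
Condition 1 (no descendant of U2 in the set): holds — descendants of U2 are {U4, U8, U9}; none are in {U5}.
Condition 2 (every backdoor path blocked by {U5}):
  P1: blocked at fork node U5 ∈ conditioning set.
  P2: blocked at fork node U5 ∈ conditioning set.
  P3: blocked at fork node U5 ∈ conditioning set.
  P4: blocked at fork node U5 ∈ conditioning set.
  P5: blocked at fork node U5 ∈ conditioning set.
  P6: blocked at fork node U5 ∈ conditioning set.
{U5} satisfies the backdoor criterion.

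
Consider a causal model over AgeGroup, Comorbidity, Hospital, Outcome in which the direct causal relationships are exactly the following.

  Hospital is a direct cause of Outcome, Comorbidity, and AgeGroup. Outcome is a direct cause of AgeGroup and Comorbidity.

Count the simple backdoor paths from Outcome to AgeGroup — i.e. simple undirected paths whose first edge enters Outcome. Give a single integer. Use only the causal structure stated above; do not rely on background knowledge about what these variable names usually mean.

1

A backdoor path from Outcome to AgeGroup is any simple undirected path whose first edge points into Outcome (i.e. leaves Outcome via a parent).
Parents of Outcome: {Hospital}.
Enumerating:
  P1: Outcome <- Hospital -> AgeGroup
That exhausts the simple backdoor paths. Count: 1.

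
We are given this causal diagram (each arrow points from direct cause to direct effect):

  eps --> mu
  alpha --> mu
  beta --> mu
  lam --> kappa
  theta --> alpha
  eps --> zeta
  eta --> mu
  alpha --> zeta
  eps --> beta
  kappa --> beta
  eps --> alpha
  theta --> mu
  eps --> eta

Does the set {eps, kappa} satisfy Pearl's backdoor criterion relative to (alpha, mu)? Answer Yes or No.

No

Backdoor paths from alpha to mu (paths whose first edge points into alpha):
  P1: alpha <- theta -> mu
  P2: alpha <- eps -> beta -> mu
  P3: alpha <- eps -> eta -> mu
  P4: alpha <- eps -> mu
Condition 1 (no descendant of alpha in the set): holds — descendants of alpha are {mu, zeta}; none are in {eps, kappa}.
Condition 2 (every backdoor path blocked by {eps, kappa}):
  P1: open — no interior node is in the conditioning set.
  P2: blocked at fork node eps ∈ conditioning set.
  P3: blocked at fork node eps ∈ conditioning set.
  P4: blocked at fork node eps ∈ conditioning set.
{eps, kappa} does not satisfy the backdoor criterion.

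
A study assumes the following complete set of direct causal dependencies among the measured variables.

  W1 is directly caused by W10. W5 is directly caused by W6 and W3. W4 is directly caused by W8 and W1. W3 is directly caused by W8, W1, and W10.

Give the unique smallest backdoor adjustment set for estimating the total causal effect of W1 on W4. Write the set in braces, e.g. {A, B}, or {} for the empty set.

Variables eligible for adjustment (non-descendants of W1, excluding W1 and W4): {W10, W6, W8}.
Backdoor paths from W1 to W4:
  P1: W1 <- W10 -> W3 <- W8 -> W4
Each backdoor path contains an unconditioned collider, so every path is already blocked with the empty conditioning set:
  P1: blocked at collider W3 (neither it nor any descendant is in the conditioning set).
The empty set is therefore the unique smallest valid set.

{}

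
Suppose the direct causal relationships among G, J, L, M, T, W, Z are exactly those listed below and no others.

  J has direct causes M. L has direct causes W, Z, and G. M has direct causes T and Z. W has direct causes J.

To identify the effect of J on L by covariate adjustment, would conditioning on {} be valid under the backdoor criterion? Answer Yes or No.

No

Backdoor paths from J to L (paths whose first edge points into J):
  P1: J <- M <- Z -> L
Condition 1 (no descendant of J in the set): holds — descendants of J are {L, W}; none are in {}.
Condition 2 (every backdoor path blocked by {}):
  P1: open — no interior node is in the conditioning set.
{} does not satisfy the backdoor criterion.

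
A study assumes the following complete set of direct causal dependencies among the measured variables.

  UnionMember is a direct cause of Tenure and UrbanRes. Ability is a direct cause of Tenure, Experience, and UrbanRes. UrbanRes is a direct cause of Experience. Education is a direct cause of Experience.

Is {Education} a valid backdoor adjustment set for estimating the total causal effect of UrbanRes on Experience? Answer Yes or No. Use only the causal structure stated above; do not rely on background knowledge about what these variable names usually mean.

No

Backdoor paths from UrbanRes to Experience (paths whose first edge points into UrbanRes):
  P1: UrbanRes <- Ability -> Experience
  P2: UrbanRes <- UnionMember -> Tenure <- Ability -> Experience
Condition 1 (no descendant of UrbanRes in the set): holds — descendants of UrbanRes are {Experience}; none are in {Education}.
Condition 2 (every backdoor path blocked by {Education}):
  P1: open — no interior node is in the conditioning set.
  P2: blocked at collider Tenure (neither it nor any descendant is in the conditioning set).
{Education} does not satisfy the backdoor criterion.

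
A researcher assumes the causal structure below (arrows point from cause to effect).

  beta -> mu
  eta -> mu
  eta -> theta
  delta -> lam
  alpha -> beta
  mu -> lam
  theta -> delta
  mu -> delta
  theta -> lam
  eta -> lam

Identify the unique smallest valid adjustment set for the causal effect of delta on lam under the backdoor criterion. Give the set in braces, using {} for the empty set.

{mu, theta}

Variables eligible for adjustment (non-descendants of delta, excluding delta and lam): {alpha, beta, eta, mu, theta}.
Backdoor paths from delta to lam:
  P1: delta <- mu <- eta -> theta -> lam
  P2: delta <- mu <- eta -> lam
  P3: delta <- mu -> lam
  P4: delta <- theta <- eta -> mu -> lam
  P5: delta <- theta <- eta -> lam
  P6: delta <- theta -> lam
The empty set is not sufficient: P1 (delta <- mu <- eta -> theta -> lam) has no collider blocking it and no conditioned non-collider, so it is open.
Try {mu, theta}:
  P1: blocked at chain node mu ∈ conditioning set.
  P2: blocked at chain node mu ∈ conditioning set.
  P3: blocked at fork node mu ∈ conditioning set.
  P4: blocked at chain node theta ∈ conditioning set.
  P5: blocked at chain node theta ∈ conditioning set.
  P6: blocked at fork node theta ∈ conditioning set.
{mu, theta} contains no descendant of delta and blocks every backdoor path.
Every element of {mu, theta} is needed (dropping mu leaves P2 open; dropping theta leaves P5 open), so no proper subset is valid.
Among all size-2 subsets of the eligible variables, only {mu, theta} blocks every backdoor path, so it is the unique smallest valid adjustment set.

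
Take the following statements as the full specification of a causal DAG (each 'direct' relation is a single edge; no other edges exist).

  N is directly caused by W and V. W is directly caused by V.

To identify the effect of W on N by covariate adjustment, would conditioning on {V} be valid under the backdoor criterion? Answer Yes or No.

Yes

Backdoor paths from W to N (paths whose first edge points into W):
  P1: W <- V -> N
Condition 1 (no descendant of W in the set): holds — descendants of W are {N}; none are in {V}.
Condition 2 (every backdoor path blocked by {V}):
  P1: blocked at fork node V ∈ conditioning set.
{V} satisfies the backdoor criterion.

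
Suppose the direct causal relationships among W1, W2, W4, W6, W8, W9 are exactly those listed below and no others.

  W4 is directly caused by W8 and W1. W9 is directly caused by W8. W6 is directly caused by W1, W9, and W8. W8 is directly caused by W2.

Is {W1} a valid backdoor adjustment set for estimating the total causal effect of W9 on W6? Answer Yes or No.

Backdoor paths from W9 to W6 (paths whose first edge points into W9):
  P1: W9 <- W8 -> W4 <- W1 -> W6
  P2: W9 <- W8 -> W6
Condition 1 (no descendant of W9 in the set): holds — descendants of W9 are {W6}; none are in {W1}.
Condition 2 (every backdoor path blocked by {W1}):
  P1: blocked at collider W4 (neither it nor any descendant is in the conditioning set).
  P2: open — no interior node is in the conditioning set.
{W1} does not satisfy the backdoor criterion.

No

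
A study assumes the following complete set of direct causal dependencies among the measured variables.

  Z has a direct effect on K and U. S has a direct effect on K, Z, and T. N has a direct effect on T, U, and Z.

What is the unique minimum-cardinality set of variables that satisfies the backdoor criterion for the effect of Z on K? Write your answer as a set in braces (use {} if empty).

Variables eligible for adjustment (non-descendants of Z, excluding Z and K): {N, S, T}.
Backdoor paths from Z to K:
  P1: Z <- S -> K
  P2: Z <- N -> T <- S -> K
The empty set is not sufficient: P1 (Z <- S -> K) has no collider blocking it and no conditioned non-collider, so it is open.
Try {S}:
  P1: blocked at fork node S ∈ conditioning set.
  P2: blocked at collider T (neither it nor any descendant is in the conditioning set).
{S} contains no descendant of Z and blocks every backdoor path.
No other singleton works — e.g. {N} leaves P1 open — so {S} is the unique smallest valid adjustment set.

{S}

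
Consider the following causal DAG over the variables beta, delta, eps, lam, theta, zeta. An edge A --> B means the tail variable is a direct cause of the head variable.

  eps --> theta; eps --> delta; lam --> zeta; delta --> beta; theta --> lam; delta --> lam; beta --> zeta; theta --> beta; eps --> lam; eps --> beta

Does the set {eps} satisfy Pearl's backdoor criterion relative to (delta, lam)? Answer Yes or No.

Yes

Backdoor paths from delta to lam (paths whose first edge points into delta):
  P1: delta <- eps -> theta -> lam
  P2: delta <- eps -> theta -> beta -> zeta <- lam
  P3: delta <- eps -> lam
  P4: delta <- eps -> beta <- theta -> lam
  P5: delta <- eps -> beta -> zeta <- lam
Condition 1 (no descendant of delta in the set): holds — descendants of delta are {beta, lam, zeta}; none are in {eps}.
Condition 2 (every backdoor path blocked by {eps}):
  P1: blocked at fork node eps ∈ conditioning set.
  P2: blocked at fork node eps ∈ conditioning set.
  P3: blocked at fork node eps ∈ conditioning set.
  P4: blocked at fork node eps ∈ conditioning set.
  P5: blocked at fork node eps ∈ conditioning set.
{eps} satisfies the backdoor criterion.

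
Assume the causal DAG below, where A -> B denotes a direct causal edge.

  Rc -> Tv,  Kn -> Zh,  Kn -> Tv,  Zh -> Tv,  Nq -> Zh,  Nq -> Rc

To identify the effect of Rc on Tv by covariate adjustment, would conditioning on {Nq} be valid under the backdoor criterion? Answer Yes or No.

Backdoor paths from Rc to Tv (paths whose first edge points into Rc):
  P1: Rc <- Nq -> Zh <- Kn -> Tv
  P2: Rc <- Nq -> Zh -> Tv
Condition 1 (no descendant of Rc in the set): holds — descendants of Rc are {Tv}; none are in {Nq}.
Condition 2 (every backdoor path blocked by {Nq}):
  P1: blocked at fork node Nq ∈ conditioning set.
  P2: blocked at fork node Nq ∈ conditioning set.
{Nq} satisfies the backdoor criterion.

Yes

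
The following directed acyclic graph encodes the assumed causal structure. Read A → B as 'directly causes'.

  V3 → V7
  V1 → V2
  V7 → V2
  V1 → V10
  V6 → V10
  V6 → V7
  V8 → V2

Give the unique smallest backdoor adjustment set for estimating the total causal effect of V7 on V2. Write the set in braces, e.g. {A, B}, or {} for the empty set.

Variables eligible for adjustment (non-descendants of V7, excluding V7 and V2): {V1, V10, V3, V6, V8}.
Backdoor paths from V7 to V2:
  P1: V7 <- V6 -> V10 <- V1 -> V2
Each backdoor path contains an unconditioned collider, so every path is already blocked with the empty conditioning set:
  P1: blocked at collider V10 (neither it nor any descendant is in the conditioning set).
The empty set is therefore the unique smallest valid set.

{}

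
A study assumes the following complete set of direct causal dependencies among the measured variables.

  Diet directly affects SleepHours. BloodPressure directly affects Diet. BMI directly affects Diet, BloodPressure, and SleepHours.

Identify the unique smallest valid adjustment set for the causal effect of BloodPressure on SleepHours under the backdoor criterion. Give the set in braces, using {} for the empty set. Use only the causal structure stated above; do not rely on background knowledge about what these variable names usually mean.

{BMI}

Variables eligible for adjustment (non-descendants of BloodPressure, excluding BloodPressure and SleepHours): {BMI}.
Backdoor paths from BloodPressure to SleepHours:
  P1: BloodPressure <- BMI -> Diet -> SleepHours
  P2: BloodPressure <- BMI -> SleepHours
The empty set is not sufficient: P1 (BloodPressure <- BMI -> Diet -> SleepHours) has no collider blocking it and no conditioned non-collider, so it is open.
Try {BMI}:
  P1: blocked at fork node BMI ∈ conditioning set.
  P2: blocked at fork node BMI ∈ conditioning set.
{BMI} contains no descendant of BloodPressure and blocks every backdoor path.
{BMI} is the unique smallest valid adjustment set.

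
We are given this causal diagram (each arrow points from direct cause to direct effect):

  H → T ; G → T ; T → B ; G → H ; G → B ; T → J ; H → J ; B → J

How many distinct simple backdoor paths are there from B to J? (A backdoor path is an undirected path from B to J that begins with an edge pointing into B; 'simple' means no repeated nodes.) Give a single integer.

A backdoor path from B to J is any simple undirected path whose first edge points into B (i.e. leaves B via a parent).
Parents of B: {G, T}.
Enumerating:
  P1: B <- G -> H -> T -> J
  P2: B <- G -> H -> J
  P3: B <- G -> T <- H -> J
  P4: B <- G -> T -> J
  P5: B <- T <- G -> H -> J
  P6: B <- T <- H -> J
  P7: B <- T -> J
That exhausts the simple backdoor paths. Count: 7.

7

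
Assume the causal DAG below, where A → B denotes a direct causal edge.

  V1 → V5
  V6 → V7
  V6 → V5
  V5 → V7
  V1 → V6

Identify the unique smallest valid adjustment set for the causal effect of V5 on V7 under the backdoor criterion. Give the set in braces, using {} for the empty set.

Variables eligible for adjustment (non-descendants of V5, excluding V5 and V7): {V1, V6}.
Backdoor paths from V5 to V7:
  P1: V5 <- V1 -> V6 -> V7
  P2: V5 <- V6 -> V7
The empty set is not sufficient: P1 (V5 <- V1 -> V6 -> V7) has no collider blocking it and no conditioned non-collider, so it is open.
Try {V6}:
  P1: blocked at chain node V6 ∈ conditioning set.
  P2: blocked at fork node V6 ∈ conditioning set.
{V6} contains no descendant of V5 and blocks every backdoor path.
No other singleton works — e.g. {V1} leaves P2 open — so {V6} is the unique smallest valid adjustment set.

{V6}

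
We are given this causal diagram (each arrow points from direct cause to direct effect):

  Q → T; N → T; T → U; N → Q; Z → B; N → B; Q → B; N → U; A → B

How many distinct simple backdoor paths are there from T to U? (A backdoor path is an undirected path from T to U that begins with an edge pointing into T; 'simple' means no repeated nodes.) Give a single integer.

A backdoor path from T to U is any simple undirected path whose first edge points into T (i.e. leaves T via a parent).
Parents of T: {N, Q}.
Enumerating:
  P1: T <- N -> U
  P2: T <- Q <- N -> U
  P3: T <- Q -> B <- N -> U
That exhausts the simple backdoor paths. Count: 3.

3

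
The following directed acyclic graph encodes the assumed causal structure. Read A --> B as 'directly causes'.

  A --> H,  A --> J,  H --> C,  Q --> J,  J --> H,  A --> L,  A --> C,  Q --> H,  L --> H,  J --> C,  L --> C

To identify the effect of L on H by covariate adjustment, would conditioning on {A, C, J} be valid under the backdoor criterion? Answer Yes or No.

No

Backdoor paths from L to H (paths whose first edge points into L):
  P1: L <- A -> J <- Q -> H
  P2: L <- A -> J -> H
  P3: L <- A -> J -> C <- H
  P4: L <- A -> H
  P5: L <- A -> C <- J <- Q -> H
  P6: L <- A -> C <- J -> H
  P7: L <- A -> C <- H
Condition 1 (no descendant of L in the set): FAILS — C is a descendant of L.
Condition 2 (every backdoor path blocked by {A, C, J}):
  P1: blocked at fork node A ∈ conditioning set.
  P2: blocked at fork node A ∈ conditioning set.
  P3: blocked at fork node A ∈ conditioning set.
  P4: blocked at fork node A ∈ conditioning set.
  P5: blocked at fork node A ∈ conditioning set.
  P6: blocked at fork node A ∈ conditioning set.
  P7: blocked at fork node A ∈ conditioning set.
{A, C, J} does not satisfy the backdoor criterion.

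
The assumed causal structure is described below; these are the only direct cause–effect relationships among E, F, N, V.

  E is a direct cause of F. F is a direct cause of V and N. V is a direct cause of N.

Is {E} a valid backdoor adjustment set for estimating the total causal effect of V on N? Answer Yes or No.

No

Backdoor paths from V to N (paths whose first edge points into V):
  P1: V <- F -> N
Condition 1 (no descendant of V in the set): holds — descendants of V are {N}; none are in {E}.
Condition 2 (every backdoor path blocked by {E}):
  P1: open — no interior node is in the conditioning set.
{E} does not satisfy the backdoor criterion.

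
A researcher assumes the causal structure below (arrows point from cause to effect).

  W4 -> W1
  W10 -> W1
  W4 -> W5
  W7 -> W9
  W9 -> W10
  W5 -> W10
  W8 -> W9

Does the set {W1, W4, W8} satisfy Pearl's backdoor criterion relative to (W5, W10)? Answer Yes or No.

No

Backdoor paths from W5 to W10 (paths whose first edge points into W5):
  P1: W5 <- W4 -> W1 <- W10
Condition 1 (no descendant of W5 in the set): FAILS — W1 is a descendant of W5.
Condition 2 (every backdoor path blocked by {W1, W4, W8}):
  P1: blocked at fork node W4 ∈ conditioning set.
{W1, W4, W8} does not satisfy the backdoor criterion.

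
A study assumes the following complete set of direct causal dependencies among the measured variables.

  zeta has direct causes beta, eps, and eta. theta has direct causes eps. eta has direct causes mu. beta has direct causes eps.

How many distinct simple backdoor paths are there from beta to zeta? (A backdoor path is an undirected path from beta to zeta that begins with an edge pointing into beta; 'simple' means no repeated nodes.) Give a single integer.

A backdoor path from beta to zeta is any simple undirected path whose first edge points into beta (i.e. leaves beta via a parent).
Parents of beta: {eps}.
Enumerating:
  P1: beta <- eps -> zeta
That exhausts the simple backdoor paths. Count: 1.

1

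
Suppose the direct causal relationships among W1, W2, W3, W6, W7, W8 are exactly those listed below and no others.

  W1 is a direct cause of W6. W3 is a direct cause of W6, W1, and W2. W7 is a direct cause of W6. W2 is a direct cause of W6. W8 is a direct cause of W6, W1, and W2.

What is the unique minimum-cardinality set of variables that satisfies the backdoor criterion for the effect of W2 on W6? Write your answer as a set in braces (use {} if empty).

{W3, W8}

Variables eligible for adjustment (non-descendants of W2, excluding W2 and W6): {W1, W3, W7, W8}.
Backdoor paths from W2 to W6:
  P1: W2 <- W3 -> W1 <- W8 -> W6
  P2: W2 <- W3 -> W1 -> W6
  P3: W2 <- W3 -> W6
  P4: W2 <- W8 -> W1 <- W3 -> W6
  P5: W2 <- W8 -> W1 -> W6
  P6: W2 <- W8 -> W6
The empty set is not sufficient: P2 (W2 <- W3 -> W1 -> W6) has no collider blocking it and no conditioned non-collider, so it is open.
Try {W3, W8}:
  P1: blocked at fork node W3 ∈ conditioning set.
  P2: blocked at fork node W3 ∈ conditioning set.
  P3: blocked at fork node W3 ∈ conditioning set.
  P4: blocked at fork node W8 ∈ conditioning set.
  P5: blocked at fork node W8 ∈ conditioning set.
  P6: blocked at fork node W8 ∈ conditioning set.
{W3, W8} contains no descendant of W2 and blocks every backdoor path.
Every element of {W3, W8} is needed (dropping W3 leaves P2 open; dropping W8 leaves P5 open), so no proper subset is valid.
Among all size-2 subsets of the eligible variables, only {W3, W8} blocks every backdoor path, so it is the unique smallest valid adjustment set.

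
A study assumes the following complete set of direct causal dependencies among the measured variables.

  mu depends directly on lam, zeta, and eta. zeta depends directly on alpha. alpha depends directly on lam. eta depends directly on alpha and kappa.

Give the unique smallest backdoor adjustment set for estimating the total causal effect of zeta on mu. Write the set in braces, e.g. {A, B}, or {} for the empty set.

Variables eligible for adjustment (non-descendants of zeta, excluding zeta and mu): {alpha, eta, kappa, lam}.
Backdoor paths from zeta to mu:
  P1: zeta <- alpha <- lam -> mu
  P2: zeta <- alpha -> eta -> mu
The empty set is not sufficient: P1 (zeta <- alpha <- lam -> mu) has no collider blocking it and no conditioned non-collider, so it is open.
Try {alpha}:
  P1: blocked at chain node alpha ∈ conditioning set.
  P2: blocked at fork node alpha ∈ conditioning set.
{alpha} contains no descendant of zeta and blocks every backdoor path.
No other singleton works — e.g. {lam} leaves P2 open — so {alpha} is the unique smallest valid adjustment set.

{alpha}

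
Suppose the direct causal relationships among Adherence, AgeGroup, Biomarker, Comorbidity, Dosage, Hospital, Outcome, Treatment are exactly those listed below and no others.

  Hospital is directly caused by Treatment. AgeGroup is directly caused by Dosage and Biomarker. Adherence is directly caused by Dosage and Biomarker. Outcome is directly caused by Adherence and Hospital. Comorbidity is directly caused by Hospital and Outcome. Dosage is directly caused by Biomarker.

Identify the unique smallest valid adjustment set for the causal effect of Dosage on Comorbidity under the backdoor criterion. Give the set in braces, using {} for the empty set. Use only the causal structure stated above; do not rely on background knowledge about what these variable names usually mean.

Variables eligible for adjustment (non-descendants of Dosage, excluding Dosage and Comorbidity): {Biomarker, Hospital, Treatment}.
Backdoor paths from Dosage to Comorbidity:
  P1: Dosage <- Biomarker -> Adherence -> Outcome <- Hospital -> Comorbidity
  P2: Dosage <- Biomarker -> Adherence -> Outcome -> Comorbidity
The empty set is not sufficient: P2 (Dosage <- Biomarker -> Adherence -> Outcome -> Comorbidity) has no collider blocking it and no conditioned non-collider, so it is open.
Try {Biomarker}:
  P1: blocked at fork node Biomarker ∈ conditioning set.
  P2: blocked at fork node Biomarker ∈ conditioning set.
{Biomarker} contains no descendant of Dosage and blocks every backdoor path.
No other singleton works — e.g. {Treatment} leaves P2 open — so {Biomarker} is the unique smallest valid adjustment set.

{Biomarker}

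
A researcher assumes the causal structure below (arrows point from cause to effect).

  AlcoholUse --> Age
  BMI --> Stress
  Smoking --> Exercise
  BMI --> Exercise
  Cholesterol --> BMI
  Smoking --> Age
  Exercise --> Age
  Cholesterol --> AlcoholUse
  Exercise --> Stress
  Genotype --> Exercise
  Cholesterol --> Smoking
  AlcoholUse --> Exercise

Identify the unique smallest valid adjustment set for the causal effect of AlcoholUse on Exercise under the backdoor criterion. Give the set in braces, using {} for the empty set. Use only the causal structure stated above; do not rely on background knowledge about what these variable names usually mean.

{Cholesterol}

Variables eligible for adjustment (non-descendants of AlcoholUse, excluding AlcoholUse and Exercise): {BMI, Cholesterol, Genotype, Smoking}.
Backdoor paths from AlcoholUse to Exercise:
  P1: AlcoholUse <- Cholesterol -> Smoking -> Exercise
  P2: AlcoholUse <- Cholesterol -> Smoking -> Age <- Exercise
  P3: AlcoholUse <- Cholesterol -> BMI -> Exercise
  P4: AlcoholUse <- Cholesterol -> BMI -> Stress <- Exercise
The empty set is not sufficient: P1 (AlcoholUse <- Cholesterol -> Smoking -> Exercise) has no collider blocking it and no conditioned non-collider, so it is open.
Try {Cholesterol}:
  P1: blocked at fork node Cholesterol ∈ conditioning set.
  P2: blocked at fork node Cholesterol ∈ conditioning set.
  P3: blocked at fork node Cholesterol ∈ conditioning set.
  P4: blocked at fork node Cholesterol ∈ conditioning set.
{Cholesterol} contains no descendant of AlcoholUse and blocks every backdoor path.
No other singleton works — e.g. {Smoking} leaves P3 open — so {Cholesterol} is the unique smallest valid adjustment set.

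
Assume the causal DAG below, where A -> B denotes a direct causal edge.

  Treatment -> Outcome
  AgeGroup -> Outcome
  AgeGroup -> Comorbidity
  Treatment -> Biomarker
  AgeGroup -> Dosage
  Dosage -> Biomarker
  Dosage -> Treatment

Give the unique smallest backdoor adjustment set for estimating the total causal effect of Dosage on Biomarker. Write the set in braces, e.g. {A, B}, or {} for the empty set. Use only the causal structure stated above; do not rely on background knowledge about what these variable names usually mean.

Variables eligible for adjustment (non-descendants of Dosage, excluding Dosage and Biomarker): {AgeGroup, Comorbidity}.
Backdoor paths from Dosage to Biomarker:
  P1: Dosage <- AgeGroup -> Outcome <- Treatment -> Biomarker
Each backdoor path contains an unconditioned collider, so every path is already blocked with the empty conditioning set:
  P1: blocked at collider Outcome (neither it nor any descendant is in the conditioning set).
The empty set is therefore the unique smallest valid set.

{}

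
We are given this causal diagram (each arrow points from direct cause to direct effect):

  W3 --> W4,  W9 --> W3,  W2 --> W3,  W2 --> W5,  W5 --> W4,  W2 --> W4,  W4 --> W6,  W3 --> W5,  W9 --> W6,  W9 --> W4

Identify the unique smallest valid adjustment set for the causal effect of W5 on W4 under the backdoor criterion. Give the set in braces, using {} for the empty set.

{W2, W3}

Variables eligible for adjustment (non-descendants of W5, excluding W5 and W4): {W2, W3, W9}.
Backdoor paths from W5 to W4:
  P1: W5 <- W2 -> W3 <- W9 -> W4
  P2: W5 <- W2 -> W3 <- W9 -> W6 <- W4
  P3: W5 <- W2 -> W3 -> W4
  P4: W5 <- W2 -> W4
  P5: W5 <- W3 <- W2 -> W4
  P6: W5 <- W3 <- W9 -> W4
  P7: W5 <- W3 <- W9 -> W6 <- W4
  P8: W5 <- W3 -> W4
The empty set is not sufficient: P3 (W5 <- W2 -> W3 -> W4) has no collider blocking it and no conditioned non-collider, so it is open.
Try {W2, W3}:
  P1: blocked at fork node W2 ∈ conditioning set.
  P2: blocked at fork node W2 ∈ conditioning set.
  P3: blocked at fork node W2 ∈ conditioning set.
  P4: blocked at fork node W2 ∈ conditioning set.
  P5: blocked at chain node W3 ∈ conditioning set.
  P6: blocked at chain node W3 ∈ conditioning set.
  P7: blocked at chain node W3 ∈ conditioning set.
  P8: blocked at fork node W3 ∈ conditioning set.
{W2, W3} contains no descendant of W5 and blocks every backdoor path.
Every element of {W2, W3} is needed (dropping W2 leaves P1 open; dropping W3 leaves P6 open), so no proper subset is valid.
Among all size-2 subsets of the eligible variables, only {W2, W3} blocks every backdoor path, so it is the unique smallest valid adjustment set.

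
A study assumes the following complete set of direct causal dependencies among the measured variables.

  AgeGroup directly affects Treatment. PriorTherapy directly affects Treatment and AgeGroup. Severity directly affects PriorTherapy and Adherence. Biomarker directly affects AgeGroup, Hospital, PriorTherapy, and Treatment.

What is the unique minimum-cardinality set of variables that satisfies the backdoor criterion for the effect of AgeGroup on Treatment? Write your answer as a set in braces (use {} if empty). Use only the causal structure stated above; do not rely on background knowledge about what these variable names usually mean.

Variables eligible for adjustment (non-descendants of AgeGroup, excluding AgeGroup and Treatment): {Adherence, Biomarker, Hospital, PriorTherapy, Severity}.
Backdoor paths from AgeGroup to Treatment:
  P1: AgeGroup <- Biomarker -> PriorTherapy -> Treatment
  P2: AgeGroup <- Biomarker -> Treatment
  P3: AgeGroup <- PriorTherapy <- Biomarker -> Treatment
  P4: AgeGroup <- PriorTherapy -> Treatment
The empty set is not sufficient: P1 (AgeGroup <- Biomarker -> PriorTherapy -> Treatment) has no collider blocking it and no conditioned non-collider, so it is open.
Try {Biomarker, PriorTherapy}:
  P1: blocked at fork node Biomarker ∈ conditioning set.
  P2: blocked at fork node Biomarker ∈ conditioning set.
  P3: blocked at chain node PriorTherapy ∈ conditioning set.
  P4: blocked at fork node PriorTherapy ∈ conditioning set.
{Biomarker, PriorTherapy} contains no descendant of AgeGroup and blocks every backdoor path.
Every element of {Biomarker, PriorTherapy} is needed (dropping Biomarker leaves P2 open; dropping PriorTherapy leaves P4 open), so no proper subset is valid.
Among all size-2 subsets of the eligible variables, only {Biomarker, PriorTherapy} blocks every backdoor path, so it is the unique smallest valid adjustment set.

{Biomarker, PriorTherapy}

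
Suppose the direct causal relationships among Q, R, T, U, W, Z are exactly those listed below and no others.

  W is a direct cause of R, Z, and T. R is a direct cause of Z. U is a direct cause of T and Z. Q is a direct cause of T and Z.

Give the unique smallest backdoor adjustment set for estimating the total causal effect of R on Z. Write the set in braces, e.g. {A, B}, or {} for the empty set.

Variables eligible for adjustment (non-descendants of R, excluding R and Z): {Q, T, U, W}.
Backdoor paths from R to Z:
  P1: R <- W -> Z
  P2: R <- W -> T <- Q -> Z
  P3: R <- W -> T <- U -> Z
The empty set is not sufficient: P1 (R <- W -> Z) has no collider blocking it and no conditioned non-collider, so it is open.
Try {W}:
  P1: blocked at fork node W ∈ conditioning set.
  P2: blocked at fork node W ∈ conditioning set.
  P3: blocked at fork node W ∈ conditioning set.
{W} contains no descendant of R and blocks every backdoor path.
No other singleton works — e.g. {Q} leaves P1 open — so {W} is the unique smallest valid adjustment set.

{W}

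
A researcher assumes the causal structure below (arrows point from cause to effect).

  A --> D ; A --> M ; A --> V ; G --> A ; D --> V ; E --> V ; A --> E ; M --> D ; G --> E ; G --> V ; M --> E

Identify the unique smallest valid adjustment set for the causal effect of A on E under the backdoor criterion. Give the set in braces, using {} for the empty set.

Variables eligible for adjustment (non-descendants of A, excluding A and E): {G}.
Backdoor paths from A to E:
  P1: A <- G -> E
  P2: A <- G -> V <- E
  P3: A <- G -> V <- D <- M -> E
The empty set is not sufficient: P1 (A <- G -> E) has no collider blocking it and no conditioned non-collider, so it is open.
Try {G}:
  P1: blocked at fork node G ∈ conditioning set.
  P2: blocked at fork node G ∈ conditioning set.
  P3: blocked at fork node G ∈ conditioning set.
{G} contains no descendant of A and blocks every backdoor path.
{G} is the unique smallest valid adjustment set.

{G}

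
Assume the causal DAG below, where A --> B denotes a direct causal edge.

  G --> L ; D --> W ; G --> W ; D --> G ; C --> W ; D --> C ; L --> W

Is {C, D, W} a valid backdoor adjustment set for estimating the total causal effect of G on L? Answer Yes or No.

No

Backdoor paths from G to L (paths whose first edge points into G):
  P1: G <- D -> C -> W <- L
  P2: G <- D -> W <- L
Condition 1 (no descendant of G in the set): FAILS — W is a descendant of G.
Condition 2 (every backdoor path blocked by {C, D, W}):
  P1: blocked at fork node D ∈ conditioning set.
  P2: blocked at fork node D ∈ conditioning set.
{C, D, W} does not satisfy the backdoor criterion.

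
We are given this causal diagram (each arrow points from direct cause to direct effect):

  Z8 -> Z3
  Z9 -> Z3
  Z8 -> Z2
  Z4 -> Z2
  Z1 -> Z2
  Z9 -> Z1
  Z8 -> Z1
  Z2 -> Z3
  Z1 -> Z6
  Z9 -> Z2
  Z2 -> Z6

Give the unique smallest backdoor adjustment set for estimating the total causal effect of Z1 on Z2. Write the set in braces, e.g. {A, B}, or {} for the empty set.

{Z8, Z9}

Variables eligible for adjustment (non-descendants of Z1, excluding Z1 and Z2): {Z4, Z8, Z9}.
Backdoor paths from Z1 to Z2:
  P1: Z1 <- Z9 -> Z2
  P2: Z1 <- Z9 -> Z3 <- Z8 -> Z2
  P3: Z1 <- Z9 -> Z3 <- Z2
  P4: Z1 <- Z8 -> Z2
  P5: Z1 <- Z8 -> Z3 <- Z9 -> Z2
  P6: Z1 <- Z8 -> Z3 <- Z2
The empty set is not sufficient: P1 (Z1 <- Z9 -> Z2) has no collider blocking it and no conditioned non-collider, so it is open.
Try {Z8, Z9}:
  P1: blocked at fork node Z9 ∈ conditioning set.
  P2: blocked at fork node Z9 ∈ conditioning set.
  P3: blocked at fork node Z9 ∈ conditioning set.
  P4: blocked at fork node Z8 ∈ conditioning set.
  P5: blocked at fork node Z8 ∈ conditioning set.
  P6: blocked at fork node Z8 ∈ conditioning set.
{Z8, Z9} contains no descendant of Z1 and blocks every backdoor path.
Every element of {Z8, Z9} is needed (dropping Z8 leaves P4 open; dropping Z9 leaves P1 open), so no proper subset is valid.
Among all size-2 subsets of the eligible variables, only {Z8, Z9} blocks every backdoor path, so it is the unique smallest valid adjustment set.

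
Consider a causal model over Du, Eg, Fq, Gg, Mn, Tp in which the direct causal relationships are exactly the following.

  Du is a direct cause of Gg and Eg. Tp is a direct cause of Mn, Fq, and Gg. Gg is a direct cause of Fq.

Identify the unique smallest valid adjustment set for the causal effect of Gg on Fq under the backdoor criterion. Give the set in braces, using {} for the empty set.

{Tp}

Variables eligible for adjustment (non-descendants of Gg, excluding Gg and Fq): {Du, Eg, Mn, Tp}.
Backdoor paths from Gg to Fq:
  P1: Gg <- Tp -> Fq
The empty set is not sufficient: P1 (Gg <- Tp -> Fq) has no collider blocking it and no conditioned non-collider, so it is open.
Try {Tp}:
  P1: blocked at fork node Tp ∈ conditioning set.
{Tp} contains no descendant of Gg and blocks every backdoor path.
No other singleton works — e.g. {Du} leaves P1 open — so {Tp} is the unique smallest valid adjustment set.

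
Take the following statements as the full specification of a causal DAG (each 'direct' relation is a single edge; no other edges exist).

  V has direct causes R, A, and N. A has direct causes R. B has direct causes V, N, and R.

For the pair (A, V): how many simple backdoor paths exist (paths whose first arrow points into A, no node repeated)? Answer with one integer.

3

A backdoor path from A to V is any simple undirected path whose first edge points into A (i.e. leaves A via a parent).
Parents of A: {R}.
Enumerating:
  P1: A <- R -> V
  P2: A <- R -> B <- N -> V
  P3: A <- R -> B <- V
That exhausts the simple backdoor paths. Count: 3.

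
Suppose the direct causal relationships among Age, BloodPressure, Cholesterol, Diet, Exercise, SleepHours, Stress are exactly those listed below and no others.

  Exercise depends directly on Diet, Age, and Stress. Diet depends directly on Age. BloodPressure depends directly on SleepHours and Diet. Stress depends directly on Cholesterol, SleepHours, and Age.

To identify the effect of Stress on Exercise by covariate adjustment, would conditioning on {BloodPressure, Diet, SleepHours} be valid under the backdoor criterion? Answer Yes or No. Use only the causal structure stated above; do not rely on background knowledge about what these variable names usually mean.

No

Backdoor paths from Stress to Exercise (paths whose first edge points into Stress):
  P1: Stress <- Age -> Diet -> Exercise
  P2: Stress <- Age -> Exercise
  P3: Stress <- SleepHours -> BloodPressure <- Diet <- Age -> Exercise
  P4: Stress <- SleepHours -> BloodPressure <- Diet -> Exercise
Condition 1 (no descendant of Stress in the set): holds — descendants of Stress are {Exercise}; none are in {BloodPressure, Diet, SleepHours}.
Condition 2 (every backdoor path blocked by {BloodPressure, Diet, SleepHours}):
  P1: blocked at chain node Diet ∈ conditioning set.
  P2: open — no interior node is in the conditioning set.
  P3: blocked at fork node SleepHours ∈ conditioning set.
  P4: blocked at fork node SleepHours ∈ conditioning set.
{BloodPressure, Diet, SleepHours} does not satisfy the backdoor criterion.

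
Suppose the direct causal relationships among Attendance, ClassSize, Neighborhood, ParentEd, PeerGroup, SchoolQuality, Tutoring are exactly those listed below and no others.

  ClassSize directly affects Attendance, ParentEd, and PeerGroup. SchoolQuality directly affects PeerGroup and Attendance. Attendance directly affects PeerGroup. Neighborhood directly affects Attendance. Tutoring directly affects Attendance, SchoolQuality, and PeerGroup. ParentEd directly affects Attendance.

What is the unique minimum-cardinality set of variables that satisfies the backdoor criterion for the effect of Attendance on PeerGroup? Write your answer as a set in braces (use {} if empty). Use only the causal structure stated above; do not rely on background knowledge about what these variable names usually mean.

Variables eligible for adjustment (non-descendants of Attendance, excluding Attendance and PeerGroup): {ClassSize, Neighborhood, ParentEd, SchoolQuality, Tutoring}.
Backdoor paths from Attendance to PeerGroup:
  P1: Attendance <- ClassSize -> PeerGroup
  P2: Attendance <- Tutoring -> SchoolQuality -> PeerGroup
  P3: Attendance <- Tutoring -> PeerGroup
  P4: Attendance <- SchoolQuality <- Tutoring -> PeerGroup
  P5: Attendance <- SchoolQuality -> PeerGroup
  P6: Attendance <- ParentEd <- ClassSize -> PeerGroup
The empty set is not sufficient: P1 (Attendance <- ClassSize -> PeerGroup) has no collider blocking it and no conditioned non-collider, so it is open.
Try {ClassSize, SchoolQuality, Tutoring}:
  P1: blocked at fork node ClassSize ∈ conditioning set.
  P2: blocked at fork node Tutoring ∈ conditioning set.
  P3: blocked at fork node Tutoring ∈ conditioning set.
  P4: blocked at chain node SchoolQuality ∈ conditioning set.
  P5: blocked at fork node SchoolQuality ∈ conditioning set.
  P6: blocked at fork node ClassSize ∈ conditioning set.
{ClassSize, SchoolQuality, Tutoring} contains no descendant of Attendance and blocks every backdoor path.
Every element of {ClassSize, SchoolQuality, Tutoring} is needed (dropping ClassSize leaves P1 open; dropping SchoolQuality leaves P5 open; dropping Tutoring leaves P3 open), so no proper subset is valid.
Among all size-3 subsets of the eligible variables, only {ClassSize, SchoolQuality, Tutoring} blocks every backdoor path, so it is the unique smallest valid adjustment set.

{ClassSize, SchoolQuality, Tutoring}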